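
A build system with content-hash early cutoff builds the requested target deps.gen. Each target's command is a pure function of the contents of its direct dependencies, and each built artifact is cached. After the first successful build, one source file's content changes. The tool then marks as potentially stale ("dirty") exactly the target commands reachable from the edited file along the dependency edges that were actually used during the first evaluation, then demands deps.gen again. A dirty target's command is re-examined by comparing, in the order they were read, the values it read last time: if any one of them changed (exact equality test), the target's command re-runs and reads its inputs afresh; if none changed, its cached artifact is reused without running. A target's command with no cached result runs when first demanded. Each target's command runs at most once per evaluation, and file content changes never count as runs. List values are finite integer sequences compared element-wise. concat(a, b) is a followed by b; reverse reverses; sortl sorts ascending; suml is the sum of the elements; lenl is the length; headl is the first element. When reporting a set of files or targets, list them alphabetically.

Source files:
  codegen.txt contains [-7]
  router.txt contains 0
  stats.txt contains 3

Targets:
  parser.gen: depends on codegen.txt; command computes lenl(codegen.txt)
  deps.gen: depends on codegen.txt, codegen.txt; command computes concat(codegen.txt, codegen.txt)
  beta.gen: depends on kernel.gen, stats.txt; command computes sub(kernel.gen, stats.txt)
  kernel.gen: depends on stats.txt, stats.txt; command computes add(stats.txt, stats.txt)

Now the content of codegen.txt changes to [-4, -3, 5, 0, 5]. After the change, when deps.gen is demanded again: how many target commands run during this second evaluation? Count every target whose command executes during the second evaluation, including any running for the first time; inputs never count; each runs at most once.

Target commands that run: deps.gen — 1 in total.

First evaluation (everything demanded from the output):
  deps.gen = concat([-7], [-7]) = [-7, -7]

Propagation after the edit:
  deps.gen: runs — codegen.txt [-7]->[-4, -3, 5, 0, 5]; codegen.txt [-7]->[-4, -3, 5, 0, 5]; result [-4, -3, 5, 0, 5, -4, -3, 5, 0, 5].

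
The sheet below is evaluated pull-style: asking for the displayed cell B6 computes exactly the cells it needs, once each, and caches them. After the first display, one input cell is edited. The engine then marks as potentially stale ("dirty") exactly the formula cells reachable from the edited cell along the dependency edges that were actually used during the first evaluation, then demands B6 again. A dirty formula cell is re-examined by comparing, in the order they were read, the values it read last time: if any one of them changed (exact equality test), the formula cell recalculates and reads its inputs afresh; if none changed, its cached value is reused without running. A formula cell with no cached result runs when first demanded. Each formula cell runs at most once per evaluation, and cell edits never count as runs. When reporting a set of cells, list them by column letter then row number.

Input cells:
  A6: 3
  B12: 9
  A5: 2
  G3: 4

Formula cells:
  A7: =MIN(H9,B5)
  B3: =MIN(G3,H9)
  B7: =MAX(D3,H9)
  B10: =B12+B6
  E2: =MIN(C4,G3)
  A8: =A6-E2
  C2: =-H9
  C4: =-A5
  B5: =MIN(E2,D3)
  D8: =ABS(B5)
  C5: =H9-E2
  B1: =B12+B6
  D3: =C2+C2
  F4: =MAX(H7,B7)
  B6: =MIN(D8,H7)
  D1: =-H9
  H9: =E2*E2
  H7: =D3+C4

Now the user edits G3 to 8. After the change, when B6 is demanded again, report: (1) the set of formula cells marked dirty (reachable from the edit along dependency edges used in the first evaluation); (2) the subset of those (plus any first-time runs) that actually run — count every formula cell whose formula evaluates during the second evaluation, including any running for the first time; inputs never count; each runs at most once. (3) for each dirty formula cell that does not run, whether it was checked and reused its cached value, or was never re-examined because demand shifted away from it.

First demand of the output computes:
  C4 = -(2) = -2
  E2 = MIN(-2, 4) = -2
  H9 = -2 * -2 = 4
  C2 = -(4) = -4
  D3 = -4 + -4 = -8
  B5 = MIN(-2, -8) = -8
  D8 = ABS(-8) = 8
  H7 = -8 + -2 = -10
  B6 = MIN(8, -10) = -10

After the edit, cleaning proceeds:
  E2: a read changed (G3 4->8) — executes, giving -2 — identical to its old value.
  H9: dirty, but its reads are unchanged (E2 unchanged, E2 unchanged); cached 4 stands.
  C2: dirty, but its reads are unchanged (H9 unchanged); cached -4 stands.
  D3: dirty, but its reads are unchanged (C2 unchanged, C2 unchanged); cached -8 stands.
  B5: dirty, but its reads are unchanged (E2 unchanged, D3 unchanged); cached -8 stands.
  D8: dirty, but its reads are unchanged (B5 unchanged); cached 8 stands.
  H7: dirty, but its reads are unchanged (D3 unchanged, C4 unchanged); cached -10 stands.
  B6: dirty, but its reads are unchanged (D8 unchanged, H7 unchanged); cached -10 stands.

Note the absorption at E2: it re-runs yet its value is the same, leaving the output's value untouched.

The edit dirties: B5, B6, C2, D3, D8, E2, H7, H9.
1 formula cells run: E2.
Cache hits after checking: B5, B6, C2, D3, D8, H7, H9.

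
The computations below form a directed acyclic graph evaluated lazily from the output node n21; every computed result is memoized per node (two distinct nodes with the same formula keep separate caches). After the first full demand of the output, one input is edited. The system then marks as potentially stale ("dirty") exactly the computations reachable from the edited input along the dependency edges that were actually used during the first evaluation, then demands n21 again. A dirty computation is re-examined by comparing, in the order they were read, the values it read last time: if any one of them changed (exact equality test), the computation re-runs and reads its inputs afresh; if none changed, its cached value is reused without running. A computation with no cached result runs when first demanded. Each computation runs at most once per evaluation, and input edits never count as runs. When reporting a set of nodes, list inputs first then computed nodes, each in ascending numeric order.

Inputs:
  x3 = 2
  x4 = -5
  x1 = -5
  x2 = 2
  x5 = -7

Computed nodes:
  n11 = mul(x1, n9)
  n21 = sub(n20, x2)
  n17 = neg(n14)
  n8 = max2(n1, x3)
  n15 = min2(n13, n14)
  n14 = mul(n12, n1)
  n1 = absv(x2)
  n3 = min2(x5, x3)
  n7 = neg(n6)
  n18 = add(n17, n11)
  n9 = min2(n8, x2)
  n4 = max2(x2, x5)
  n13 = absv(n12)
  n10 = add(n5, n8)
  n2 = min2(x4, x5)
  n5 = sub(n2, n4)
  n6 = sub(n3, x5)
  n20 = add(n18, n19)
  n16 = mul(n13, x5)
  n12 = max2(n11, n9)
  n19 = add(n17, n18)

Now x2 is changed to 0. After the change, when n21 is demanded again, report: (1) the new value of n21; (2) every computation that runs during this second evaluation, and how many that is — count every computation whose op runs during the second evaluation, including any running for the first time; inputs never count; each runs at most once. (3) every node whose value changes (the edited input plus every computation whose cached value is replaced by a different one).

Demanding n21 again yields 0.
11 computations run: n1, n8, n9, n11, n12, n14, n17, n18, n19, n20, n21.
The nodes whose values change: x2, n1, n9, n11, n12, n14, n17, n18, n19, n20, n21.

First demand of the output computes:
  n1 = absv(2) = 2
  n8 = max2(2, 2) = 2
  n9 = min2(2, 2) = 2
  n11 = mul(-5, 2) = -10
  n12 = max2(-10, 2) = 2
  n14 = mul(2, 2) = 4
  n17 = neg(4) = -4
  n18 = add(-4, -10) = -14
  n19 = add(-4, -14) = -18
  n20 = add(-14, -18) = -32
  n21 = sub(-32, 2) = -34

After the edit, cleaning proceeds:
  n1: a read changed (x2 2->0) — executes, giving 0.
  n8: a read changed (n1 2->0) — executes, giving 2 — identical to its old value.
  n9: a read changed (x2 2->0) — executes, giving 0.
  n11: a read changed (n9 2->0) — executes, giving 0.
  n12: a read changed (n11 -10->0; n9 2->0) — executes, giving 0.
  n14: a read changed (n12 2->0; n1 2->0) — executes, giving 0.
  n17: a read changed (n14 4->0) — executes, giving 0.
  n18: a read changed (n17 -4->0; n11 -10->0) — executes, giving 0.
  n19: a read changed (n17 -4->0; n18 -14->0) — executes, giving 0.
  n20: a read changed (n18 -14->0; n19 -18->0) — executes, giving 0.
  n21: a read changed (n20 -32->0; x2 2->0) — executes, giving 0.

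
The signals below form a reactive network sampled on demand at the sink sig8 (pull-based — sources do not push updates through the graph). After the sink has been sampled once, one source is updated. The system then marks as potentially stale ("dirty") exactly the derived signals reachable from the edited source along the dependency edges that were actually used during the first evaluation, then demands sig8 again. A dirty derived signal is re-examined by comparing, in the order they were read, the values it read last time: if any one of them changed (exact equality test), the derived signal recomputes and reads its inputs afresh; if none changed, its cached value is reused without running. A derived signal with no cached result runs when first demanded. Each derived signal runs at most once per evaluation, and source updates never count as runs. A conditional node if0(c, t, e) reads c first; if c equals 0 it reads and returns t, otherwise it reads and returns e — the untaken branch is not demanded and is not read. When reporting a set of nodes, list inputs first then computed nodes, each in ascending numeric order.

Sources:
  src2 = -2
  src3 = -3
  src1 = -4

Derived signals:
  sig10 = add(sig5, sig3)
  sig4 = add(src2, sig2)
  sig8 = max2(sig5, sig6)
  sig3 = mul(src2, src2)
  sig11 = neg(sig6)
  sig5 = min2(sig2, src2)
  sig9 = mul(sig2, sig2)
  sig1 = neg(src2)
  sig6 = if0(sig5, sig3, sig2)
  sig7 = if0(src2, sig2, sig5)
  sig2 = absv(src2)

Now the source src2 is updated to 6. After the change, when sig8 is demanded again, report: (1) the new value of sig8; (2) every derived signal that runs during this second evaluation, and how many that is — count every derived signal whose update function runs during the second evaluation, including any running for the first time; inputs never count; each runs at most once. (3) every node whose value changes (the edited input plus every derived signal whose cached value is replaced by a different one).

sig8 now evaluates to 6.
Run set: sig2, sig5, sig6, sig8 (4 run).
Changed values: src2, sig2, sig5, sig6, sig8.

Initial pass — values computed on the first demand:
  sig2 = absv(-2) = 2
  sig5 = min2(2, -2) = -2
  sig6 = if0(sig5=-2 -> else branch sig2) = 2
  sig8 = max2(-2, 2) = 2

Second demand — change propagation:
  sig2: re-runs because src2 -2->6; new result 6.
  sig5: re-runs because sig2 2->6; src2 -2->6; new result 6.
  sig6: re-runs because sig5 -2->6; sig2 2->6; new result 6.
  sig8: re-runs because sig5 -2->6; sig6 2->6; new result 6.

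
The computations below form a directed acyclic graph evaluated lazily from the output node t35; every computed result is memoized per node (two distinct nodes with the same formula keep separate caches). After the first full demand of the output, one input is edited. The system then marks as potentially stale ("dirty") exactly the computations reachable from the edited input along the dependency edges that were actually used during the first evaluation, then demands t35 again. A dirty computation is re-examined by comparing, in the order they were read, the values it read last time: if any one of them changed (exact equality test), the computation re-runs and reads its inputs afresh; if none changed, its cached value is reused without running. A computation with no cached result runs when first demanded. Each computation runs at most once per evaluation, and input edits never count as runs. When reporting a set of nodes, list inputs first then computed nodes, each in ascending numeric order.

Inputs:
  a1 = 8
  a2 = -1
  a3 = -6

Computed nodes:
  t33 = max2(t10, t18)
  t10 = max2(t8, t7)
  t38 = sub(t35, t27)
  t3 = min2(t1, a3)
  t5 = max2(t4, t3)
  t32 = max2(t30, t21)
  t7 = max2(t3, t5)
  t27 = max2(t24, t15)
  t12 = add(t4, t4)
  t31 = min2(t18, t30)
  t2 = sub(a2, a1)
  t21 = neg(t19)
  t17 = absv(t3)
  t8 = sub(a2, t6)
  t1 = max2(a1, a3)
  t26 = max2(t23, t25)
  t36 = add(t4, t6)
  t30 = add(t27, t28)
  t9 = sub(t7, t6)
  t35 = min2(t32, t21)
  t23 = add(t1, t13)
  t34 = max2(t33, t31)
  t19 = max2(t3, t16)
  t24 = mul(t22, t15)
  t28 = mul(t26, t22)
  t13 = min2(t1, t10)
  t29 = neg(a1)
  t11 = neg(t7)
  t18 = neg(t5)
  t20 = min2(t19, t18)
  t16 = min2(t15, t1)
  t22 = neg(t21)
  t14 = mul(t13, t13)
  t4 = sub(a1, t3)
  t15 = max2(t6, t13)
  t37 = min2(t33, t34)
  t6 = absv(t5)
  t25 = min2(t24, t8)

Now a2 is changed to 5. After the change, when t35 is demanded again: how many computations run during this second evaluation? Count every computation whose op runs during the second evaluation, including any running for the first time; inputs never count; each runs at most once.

4 computations run: t8, t10, t25, t26.
Note where the cutoff bites: t13 is checked, finds nothing changed, and keeps its cache.

First demand of the output computes:
  t1 = max2(8, -6) = 8
  t3 = min2(8, -6) = -6
  t4 = sub(8, -6) = 14
  t5 = max2(14, -6) = 14
  t6 = absv(14) = 14
  t7 = max2(-6, 14) = 14
  t8 = sub(-1, 14) = -15
  t10 = max2(-15, 14) = 14
  t13 = min2(8, 14) = 8
  t15 = max2(14, 8) = 14
  t16 = min2(14, 8) = 8
  t19 = max2(-6, 8) = 8
  t21 = neg(8) = -8
  t22 = neg(-8) = 8
  t23 = add(8, 8) = 16
  t24 = mul(8, 14) = 112
  t25 = min2(112, -15) = -15
  t26 = max2(16, -15) = 16
  t27 = max2(112, 14) = 112
  t28 = mul(16, 8) = 128
  t30 = add(112, 128) = 240
  t32 = max2(240, -8) = 240
  t35 = min2(240, -8) = -8

After the edit, cleaning proceeds:
  t8: a read changed (a2 -1->5) — executes, giving -9.
  t10: a read changed (t8 -15->-9) — executes, giving 14 — identical to its old value.
  t13: dirty, but its reads are unchanged (t1 unchanged, t10 unchanged); cached 8 stands.
  t15: dirty, but its reads are unchanged (t6 unchanged, t13 unchanged); cached 14 stands.
  t16: dirty, but its reads are unchanged (t15 unchanged, t1 unchanged); cached 8 stands.
  t19: dirty, but its reads are unchanged (t3 unchanged, t16 unchanged); cached 8 stands.
  t21: dirty, but its reads are unchanged (t19 unchanged); cached -8 stands.
  t22: dirty, but its reads are unchanged (t21 unchanged); cached 8 stands.
  t23: dirty, but its reads are unchanged (t1 unchanged, t13 unchanged); cached 16 stands.
  t24: dirty, but its reads are unchanged (t22 unchanged, t15 unchanged); cached 112 stands.
  t25: a read changed (t8 -15->-9) — executes, giving -9.
  t26: a read changed (t25 -15->-9) — executes, giving 16 — identical to its old value.
  t27: dirty, but its reads are unchanged (t24 unchanged, t15 unchanged); cached 112 stands.
  t28: dirty, but its reads are unchanged (t26 unchanged, t22 unchanged); cached 128 stands.
  t30: dirty, but its reads are unchanged (t27 unchanged, t28 unchanged); cached 240 stands.
  t32: dirty, but its reads are unchanged (t30 unchanged, t21 unchanged); cached 240 stands.
  t35: dirty, but its reads are unchanged (t32 unchanged, t21 unchanged); cached -8 stands.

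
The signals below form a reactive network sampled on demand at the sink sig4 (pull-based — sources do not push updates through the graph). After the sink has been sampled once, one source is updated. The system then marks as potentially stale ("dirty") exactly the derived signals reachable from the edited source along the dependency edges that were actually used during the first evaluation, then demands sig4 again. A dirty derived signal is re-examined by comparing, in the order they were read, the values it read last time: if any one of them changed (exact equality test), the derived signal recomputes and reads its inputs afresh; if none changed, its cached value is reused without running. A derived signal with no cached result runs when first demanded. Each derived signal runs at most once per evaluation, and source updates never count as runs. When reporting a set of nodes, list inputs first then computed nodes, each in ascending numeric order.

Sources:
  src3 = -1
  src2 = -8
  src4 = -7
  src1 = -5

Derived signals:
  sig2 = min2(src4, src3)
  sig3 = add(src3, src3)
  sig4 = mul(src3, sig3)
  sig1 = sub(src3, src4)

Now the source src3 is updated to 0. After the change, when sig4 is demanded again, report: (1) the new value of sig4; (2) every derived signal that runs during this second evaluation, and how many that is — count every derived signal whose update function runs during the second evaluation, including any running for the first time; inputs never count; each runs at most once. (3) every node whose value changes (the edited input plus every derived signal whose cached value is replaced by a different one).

sig4 now evaluates to 0.
Run set: sig3, sig4 (2 run).
Changed values: src3, sig3, sig4.

Initial pass — values computed on the first demand:
  sig3 = add(-1, -1) = -2
  sig4 = mul(-1, -2) = 2

Second demand — change propagation:
  sig3: re-runs because src3 -1->0; src3 -1->0; new result 0.
  sig4: re-runs because src3 -1->0; sig3 -2->0; new result 0.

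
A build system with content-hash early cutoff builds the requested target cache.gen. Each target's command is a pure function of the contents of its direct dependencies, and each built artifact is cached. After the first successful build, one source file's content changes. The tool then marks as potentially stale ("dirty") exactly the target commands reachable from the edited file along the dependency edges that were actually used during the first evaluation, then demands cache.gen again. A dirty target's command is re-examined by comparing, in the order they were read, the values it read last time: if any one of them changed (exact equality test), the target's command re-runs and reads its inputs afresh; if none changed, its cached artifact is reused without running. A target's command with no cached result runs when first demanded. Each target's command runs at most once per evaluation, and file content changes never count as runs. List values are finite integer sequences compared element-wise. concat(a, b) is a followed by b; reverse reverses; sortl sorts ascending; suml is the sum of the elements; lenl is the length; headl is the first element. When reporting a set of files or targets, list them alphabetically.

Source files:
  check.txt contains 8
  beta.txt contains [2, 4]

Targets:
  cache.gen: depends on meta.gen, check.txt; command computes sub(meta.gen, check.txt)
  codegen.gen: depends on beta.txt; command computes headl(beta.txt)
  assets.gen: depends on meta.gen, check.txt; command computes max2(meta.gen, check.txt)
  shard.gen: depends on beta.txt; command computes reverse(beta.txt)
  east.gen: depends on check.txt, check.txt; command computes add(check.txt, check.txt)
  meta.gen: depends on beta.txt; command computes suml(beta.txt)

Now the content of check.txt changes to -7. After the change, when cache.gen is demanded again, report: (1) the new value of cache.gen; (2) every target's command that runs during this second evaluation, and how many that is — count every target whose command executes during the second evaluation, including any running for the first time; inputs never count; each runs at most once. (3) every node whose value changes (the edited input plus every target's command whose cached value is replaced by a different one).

New value of cache.gen: 13.
Target commands that run: cache.gen — 1 in total.
Values that change: cache.gen, check.txt.

First evaluation (everything demanded from the output):
  meta.gen = suml([2, 4]) = 6
  cache.gen = sub(6, 8) = -2

Propagation after the edit:
  cache.gen: runs — check.txt 8->-7; result 13.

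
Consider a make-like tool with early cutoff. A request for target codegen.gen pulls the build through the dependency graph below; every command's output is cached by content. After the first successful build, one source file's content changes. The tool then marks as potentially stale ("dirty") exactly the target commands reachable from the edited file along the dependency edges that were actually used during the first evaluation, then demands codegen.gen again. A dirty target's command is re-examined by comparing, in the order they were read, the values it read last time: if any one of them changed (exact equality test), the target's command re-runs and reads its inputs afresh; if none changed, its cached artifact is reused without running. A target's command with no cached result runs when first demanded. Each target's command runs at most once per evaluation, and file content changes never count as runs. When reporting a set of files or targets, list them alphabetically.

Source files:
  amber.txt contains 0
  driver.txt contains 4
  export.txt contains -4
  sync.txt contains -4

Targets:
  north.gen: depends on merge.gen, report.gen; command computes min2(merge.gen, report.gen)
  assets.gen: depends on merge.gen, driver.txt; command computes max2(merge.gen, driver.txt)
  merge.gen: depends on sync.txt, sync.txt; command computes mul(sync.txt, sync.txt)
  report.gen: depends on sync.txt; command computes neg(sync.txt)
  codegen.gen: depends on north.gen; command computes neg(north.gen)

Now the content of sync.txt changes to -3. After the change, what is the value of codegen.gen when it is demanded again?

Demanding codegen.gen again yields -3.

First demand of the output computes:
  merge.gen = mul(-4, -4) = 16
  report.gen = neg(-4) = 4
  north.gen = min2(16, 4) = 4
  codegen.gen = neg(4) = -4

After the edit, cleaning proceeds:
  merge.gen: a read changed (sync.txt -4->-3; sync.txt -4->-3) — executes, giving 9.
  report.gen: a read changed (sync.txt -4->-3) — executes, giving 3.
  north.gen: a read changed (merge.gen 16->9; report.gen 4->3) — executes, giving 3.
  codegen.gen: a read changed (north.gen 4->3) — executes, giving -3.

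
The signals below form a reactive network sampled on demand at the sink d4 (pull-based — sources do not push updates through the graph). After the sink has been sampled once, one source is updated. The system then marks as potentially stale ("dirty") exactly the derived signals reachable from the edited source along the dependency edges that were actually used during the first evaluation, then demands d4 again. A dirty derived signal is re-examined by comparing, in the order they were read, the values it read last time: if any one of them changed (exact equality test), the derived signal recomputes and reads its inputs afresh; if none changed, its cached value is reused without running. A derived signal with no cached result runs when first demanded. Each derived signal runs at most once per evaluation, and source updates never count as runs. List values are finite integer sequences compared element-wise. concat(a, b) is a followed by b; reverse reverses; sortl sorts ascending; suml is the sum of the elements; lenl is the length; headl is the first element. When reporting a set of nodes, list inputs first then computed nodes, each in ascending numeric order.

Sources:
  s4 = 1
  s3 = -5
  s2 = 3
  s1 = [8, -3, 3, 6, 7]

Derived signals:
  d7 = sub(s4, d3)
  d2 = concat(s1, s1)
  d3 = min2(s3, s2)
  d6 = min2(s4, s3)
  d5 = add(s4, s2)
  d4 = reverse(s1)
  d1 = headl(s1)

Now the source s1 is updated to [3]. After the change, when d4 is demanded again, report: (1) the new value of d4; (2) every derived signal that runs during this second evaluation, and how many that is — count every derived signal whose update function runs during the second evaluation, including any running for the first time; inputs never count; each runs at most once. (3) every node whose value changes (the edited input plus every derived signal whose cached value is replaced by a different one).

d4 now evaluates to [3].
Run set: d4 (1 run).
Changed values: s1, d4.

Initial pass — values computed on the first demand:
  d4 = reverse([8, -3, 3, 6, 7]) = [7, 6, 3, -3, 8]

Second demand — change propagation:
  d4: re-runs because s1 [8, -3, 3, 6, 7]->[3]; new result [3].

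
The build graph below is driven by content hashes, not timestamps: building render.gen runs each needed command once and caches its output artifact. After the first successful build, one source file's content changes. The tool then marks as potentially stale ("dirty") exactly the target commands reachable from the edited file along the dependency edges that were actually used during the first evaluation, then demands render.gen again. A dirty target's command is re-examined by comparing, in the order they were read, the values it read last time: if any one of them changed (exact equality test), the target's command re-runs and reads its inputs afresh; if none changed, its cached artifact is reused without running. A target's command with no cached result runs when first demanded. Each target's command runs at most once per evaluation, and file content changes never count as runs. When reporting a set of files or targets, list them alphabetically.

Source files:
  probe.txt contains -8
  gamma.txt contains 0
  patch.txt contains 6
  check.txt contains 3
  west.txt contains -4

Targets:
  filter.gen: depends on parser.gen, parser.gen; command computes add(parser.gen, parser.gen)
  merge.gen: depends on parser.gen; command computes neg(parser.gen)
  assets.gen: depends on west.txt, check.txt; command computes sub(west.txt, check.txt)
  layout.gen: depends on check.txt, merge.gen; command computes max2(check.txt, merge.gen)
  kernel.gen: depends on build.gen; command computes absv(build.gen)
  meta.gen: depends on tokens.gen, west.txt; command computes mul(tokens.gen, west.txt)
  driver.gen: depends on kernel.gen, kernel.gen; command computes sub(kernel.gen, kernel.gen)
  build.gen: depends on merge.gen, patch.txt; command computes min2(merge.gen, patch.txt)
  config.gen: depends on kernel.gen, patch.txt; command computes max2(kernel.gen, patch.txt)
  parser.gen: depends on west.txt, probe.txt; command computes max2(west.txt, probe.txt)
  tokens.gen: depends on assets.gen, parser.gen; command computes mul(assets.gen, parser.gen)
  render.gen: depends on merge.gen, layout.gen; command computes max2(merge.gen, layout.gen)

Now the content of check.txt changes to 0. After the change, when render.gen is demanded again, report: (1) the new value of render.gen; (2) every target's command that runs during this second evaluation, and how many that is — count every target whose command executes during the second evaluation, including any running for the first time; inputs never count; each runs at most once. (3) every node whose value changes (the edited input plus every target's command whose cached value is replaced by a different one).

render.gen now evaluates to 4.
Run set: layout.gen (1 run).
Changed values: check.txt.
The important point: layout.gen recomputes to an identical value, and the output ends up unchanged.

Initial pass — values computed on the first demand:
  parser.gen = max2(-4, -8) = -4
  merge.gen = neg(-4) = 4
  layout.gen = max2(3, 4) = 4
  render.gen = max2(4, 4) = 4

Second demand — change propagation:
  layout.gen: re-runs because check.txt 3->0; new result 4 (unchanged).
  render.gen: re-examined; everything it read last time is the same (merge.gen unchanged, layout.gen unchanged) — cache 4 kept, no run.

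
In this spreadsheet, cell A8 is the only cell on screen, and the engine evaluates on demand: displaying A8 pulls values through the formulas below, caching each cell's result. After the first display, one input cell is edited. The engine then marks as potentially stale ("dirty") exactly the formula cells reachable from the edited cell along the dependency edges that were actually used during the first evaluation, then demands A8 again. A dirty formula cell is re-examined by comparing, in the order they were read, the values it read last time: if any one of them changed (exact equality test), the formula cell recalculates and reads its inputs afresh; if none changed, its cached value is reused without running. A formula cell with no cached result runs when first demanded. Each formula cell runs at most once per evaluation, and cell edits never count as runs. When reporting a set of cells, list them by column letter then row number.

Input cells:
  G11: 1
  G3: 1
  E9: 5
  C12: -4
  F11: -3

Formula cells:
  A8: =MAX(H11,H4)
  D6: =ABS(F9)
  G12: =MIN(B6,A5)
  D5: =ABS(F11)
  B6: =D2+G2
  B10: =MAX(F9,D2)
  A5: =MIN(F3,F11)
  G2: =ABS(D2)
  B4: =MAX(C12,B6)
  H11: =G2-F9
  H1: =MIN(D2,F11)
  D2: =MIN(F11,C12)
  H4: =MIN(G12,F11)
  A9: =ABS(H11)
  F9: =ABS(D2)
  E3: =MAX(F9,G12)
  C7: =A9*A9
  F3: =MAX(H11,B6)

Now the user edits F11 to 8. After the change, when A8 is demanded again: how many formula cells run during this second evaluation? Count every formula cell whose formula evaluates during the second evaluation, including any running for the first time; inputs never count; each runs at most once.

Run set: A5, A8, D2, G12, H4 (5 run).
The important point: at F9 every value read last time is unchanged, so the dirty flag clears without a run.

Initial pass — values computed on the first demand:
  D2 = MIN(-3, -4) = -4
  F9 = ABS(-4) = 4
  G2 = ABS(-4) = 4
  B6 = -4 + 4 = 0
  H11 = 4 - 4 = 0
  F3 = MAX(0, 0) = 0
  A5 = MIN(0, -3) = -3
  G12 = MIN(0, -3) = -3
  H4 = MIN(-3, -3) = -3
  A8 = MAX(0, -3) = 0

Second demand — change propagation:
  D2: re-runs because F11 -3->8; new result -4 (unchanged).
  F9: re-examined; everything it read last time is the same (D2 unchanged) — cache 4 kept, no run.
  G2: re-examined; everything it read last time is the same (D2 unchanged) — cache 4 kept, no run.
  B6: re-examined; everything it read last time is the same (D2 unchanged, G2 unchanged) — cache 0 kept, no run.
  H11: re-examined; everything it read last time is the same (G2 unchanged, F9 unchanged) — cache 0 kept, no run.
  F3: re-examined; everything it read last time is the same (H11 unchanged, B6 unchanged) — cache 0 kept, no run.
  A5: re-runs because F11 -3->8; new result 0.
  G12: re-runs because A5 -3->0; new result 0.
  H4: re-runs because G12 -3->0; F11 -3->8; new result 0.
  A8: re-runs because H4 -3->0; new result 0 (unchanged).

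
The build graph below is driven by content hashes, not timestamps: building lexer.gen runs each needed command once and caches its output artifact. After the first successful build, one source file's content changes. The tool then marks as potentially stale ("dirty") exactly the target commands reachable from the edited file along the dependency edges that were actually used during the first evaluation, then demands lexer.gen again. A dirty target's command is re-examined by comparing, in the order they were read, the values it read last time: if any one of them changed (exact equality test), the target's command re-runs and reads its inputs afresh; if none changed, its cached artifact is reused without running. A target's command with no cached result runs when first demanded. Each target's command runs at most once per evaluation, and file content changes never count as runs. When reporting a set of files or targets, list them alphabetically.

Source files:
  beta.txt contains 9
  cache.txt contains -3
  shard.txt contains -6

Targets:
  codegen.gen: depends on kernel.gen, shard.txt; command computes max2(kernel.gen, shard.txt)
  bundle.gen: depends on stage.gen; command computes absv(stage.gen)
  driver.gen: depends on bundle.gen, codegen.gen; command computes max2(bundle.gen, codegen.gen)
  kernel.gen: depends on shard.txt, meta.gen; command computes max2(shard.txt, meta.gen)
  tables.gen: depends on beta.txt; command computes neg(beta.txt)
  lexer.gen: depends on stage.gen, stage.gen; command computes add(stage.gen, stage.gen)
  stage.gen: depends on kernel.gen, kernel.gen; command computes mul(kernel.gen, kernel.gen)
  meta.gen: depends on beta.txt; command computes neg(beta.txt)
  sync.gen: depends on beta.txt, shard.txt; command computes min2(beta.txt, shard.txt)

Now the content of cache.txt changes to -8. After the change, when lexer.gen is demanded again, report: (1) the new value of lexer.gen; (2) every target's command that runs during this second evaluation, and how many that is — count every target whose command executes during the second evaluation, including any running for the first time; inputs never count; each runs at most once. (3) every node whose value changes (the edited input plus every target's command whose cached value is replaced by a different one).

lexer.gen now evaluates to 72.
Run set: none (0 run).
Changed values: cache.txt.
The important point: nothing the output needs ever reads cache.txt, so the edit is invisible to it.

Initial pass — values computed on the first demand:
  meta.gen = neg(9) = -9
  kernel.gen = max2(-6, -9) = -6
  stage.gen = mul(-6, -6) = 36
  lexer.gen = add(36, 36) = 72

Second demand — change propagation:
  no demanded computation ever read cache.txt, so the edit dirties nothing and nothing runs.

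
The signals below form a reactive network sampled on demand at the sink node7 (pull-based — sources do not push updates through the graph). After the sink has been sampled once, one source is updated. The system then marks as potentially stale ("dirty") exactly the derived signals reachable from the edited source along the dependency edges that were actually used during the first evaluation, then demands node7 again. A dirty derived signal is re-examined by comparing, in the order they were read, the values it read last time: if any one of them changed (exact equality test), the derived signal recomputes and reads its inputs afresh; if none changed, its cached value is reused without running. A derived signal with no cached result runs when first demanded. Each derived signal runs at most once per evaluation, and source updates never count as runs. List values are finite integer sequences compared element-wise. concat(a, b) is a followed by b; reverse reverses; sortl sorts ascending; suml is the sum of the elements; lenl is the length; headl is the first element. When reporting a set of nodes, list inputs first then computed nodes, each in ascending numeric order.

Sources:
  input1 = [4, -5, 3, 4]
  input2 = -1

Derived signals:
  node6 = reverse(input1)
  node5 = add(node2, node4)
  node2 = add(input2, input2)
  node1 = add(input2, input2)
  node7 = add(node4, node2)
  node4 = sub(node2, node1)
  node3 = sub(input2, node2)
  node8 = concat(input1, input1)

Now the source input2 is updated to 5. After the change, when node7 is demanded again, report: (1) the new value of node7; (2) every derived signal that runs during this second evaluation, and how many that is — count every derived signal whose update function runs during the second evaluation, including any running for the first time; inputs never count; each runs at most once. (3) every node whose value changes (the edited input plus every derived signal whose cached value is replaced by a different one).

node7 now evaluates to 10.
Run set: node1, node2, node4, node7 (4 run).
Changed values: input2, node1, node2, node7.

Initial pass — values computed on the first demand:
  node1 = add(-1, -1) = -2
  node2 = add(-1, -1) = -2
  node4 = sub(-2, -2) = 0
  node7 = add(0, -2) = -2

Second demand — change propagation:
  node1: re-runs because input2 -1->5; input2 -1->5; new result 10.
  node2: re-runs because input2 -1->5; input2 -1->5; new result 10.
  node4: re-runs because node2 -2->10; node1 -2->10; new result 0 (unchanged).
  node7: re-runs because node2 -2->10; new result 10.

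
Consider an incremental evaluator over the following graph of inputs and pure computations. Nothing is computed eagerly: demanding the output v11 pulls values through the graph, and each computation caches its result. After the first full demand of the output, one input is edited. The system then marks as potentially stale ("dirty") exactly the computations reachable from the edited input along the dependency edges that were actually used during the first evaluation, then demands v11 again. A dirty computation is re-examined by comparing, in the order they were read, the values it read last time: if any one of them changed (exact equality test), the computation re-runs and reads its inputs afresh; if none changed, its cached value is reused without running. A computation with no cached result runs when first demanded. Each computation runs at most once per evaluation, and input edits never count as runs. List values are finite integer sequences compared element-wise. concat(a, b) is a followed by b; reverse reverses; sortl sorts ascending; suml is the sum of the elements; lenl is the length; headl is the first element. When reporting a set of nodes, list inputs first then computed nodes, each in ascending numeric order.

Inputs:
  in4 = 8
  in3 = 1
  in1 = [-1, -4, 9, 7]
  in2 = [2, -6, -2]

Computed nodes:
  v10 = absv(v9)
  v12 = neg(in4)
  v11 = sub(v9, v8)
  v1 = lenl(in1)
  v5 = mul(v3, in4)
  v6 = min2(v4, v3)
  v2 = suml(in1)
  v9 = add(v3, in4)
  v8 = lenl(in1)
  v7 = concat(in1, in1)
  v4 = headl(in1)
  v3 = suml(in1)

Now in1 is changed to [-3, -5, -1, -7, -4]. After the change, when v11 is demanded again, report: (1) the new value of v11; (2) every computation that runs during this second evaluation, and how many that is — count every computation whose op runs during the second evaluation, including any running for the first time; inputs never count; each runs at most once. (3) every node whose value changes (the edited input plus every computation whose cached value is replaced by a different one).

v11 now evaluates to -17.
Run set: v3, v8, v9, v11 (4 run).
Changed values: in1, v3, v8, v9, v11.

Initial pass — values computed on the first demand:
  v3 = suml([-1, -4, 9, 7]) = 11
  v8 = lenl([-1, -4, 9, 7]) = 4
  v9 = add(11, 8) = 19
  v11 = sub(19, 4) = 15

Second demand — change propagation:
  v3: re-runs because in1 [-1, -4, 9, 7]->[-3, -5, -1, -7, -4]; new result -20.
  v8: re-runs because in1 [-1, -4, 9, 7]->[-3, -5, -1, -7, -4]; new result 5.
  v9: re-runs because v3 11->-20; new result -12.
  v11: re-runs because v9 19->-12; v8 4->5; new result -17.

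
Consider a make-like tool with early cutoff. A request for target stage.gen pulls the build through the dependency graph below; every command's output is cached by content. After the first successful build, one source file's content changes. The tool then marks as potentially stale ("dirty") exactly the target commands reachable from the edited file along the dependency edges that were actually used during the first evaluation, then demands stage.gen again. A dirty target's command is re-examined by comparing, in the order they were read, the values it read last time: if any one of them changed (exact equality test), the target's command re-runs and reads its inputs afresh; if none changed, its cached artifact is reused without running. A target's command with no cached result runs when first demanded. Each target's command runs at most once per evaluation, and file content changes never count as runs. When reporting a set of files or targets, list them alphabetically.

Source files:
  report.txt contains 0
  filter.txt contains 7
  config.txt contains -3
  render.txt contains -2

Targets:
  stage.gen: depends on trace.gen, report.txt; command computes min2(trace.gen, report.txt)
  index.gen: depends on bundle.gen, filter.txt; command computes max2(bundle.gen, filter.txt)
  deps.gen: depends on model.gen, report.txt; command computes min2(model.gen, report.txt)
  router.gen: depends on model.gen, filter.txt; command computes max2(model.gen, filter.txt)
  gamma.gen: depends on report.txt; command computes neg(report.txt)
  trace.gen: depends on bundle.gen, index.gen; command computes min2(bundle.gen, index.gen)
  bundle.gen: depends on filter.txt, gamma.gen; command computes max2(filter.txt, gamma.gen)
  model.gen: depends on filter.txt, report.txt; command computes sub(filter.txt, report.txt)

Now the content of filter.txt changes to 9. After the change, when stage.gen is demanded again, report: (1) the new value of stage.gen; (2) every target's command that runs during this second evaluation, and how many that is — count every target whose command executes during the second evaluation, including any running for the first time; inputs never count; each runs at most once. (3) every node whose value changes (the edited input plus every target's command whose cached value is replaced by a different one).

Demanding stage.gen again yields 0.
4 target commands run: bundle.gen, index.gen, stage.gen, trace.gen.
The nodes whose values change: bundle.gen, filter.txt, index.gen, trace.gen.

First demand of the output computes:
  gamma.gen = neg(0) = 0
  bundle.gen = max2(7, 0) = 7
  index.gen = max2(7, 7) = 7
  trace.gen = min2(7, 7) = 7
  stage.gen = min2(7, 0) = 0

After the edit, cleaning proceeds:
  bundle.gen: a read changed (filter.txt 7->9) — executes, giving 9.
  index.gen: a read changed (bundle.gen 7->9; filter.txt 7->9) — executes, giving 9.
  trace.gen: a read changed (bundle.gen 7->9; index.gen 7->9) — executes, giving 9.
  stage.gen: a read changed (trace.gen 7->9) — executes, giving 0 — identical to its old value.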